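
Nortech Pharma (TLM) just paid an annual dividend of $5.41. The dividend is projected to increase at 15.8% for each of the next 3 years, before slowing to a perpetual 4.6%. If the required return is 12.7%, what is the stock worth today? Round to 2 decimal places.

$92.93

Two-stage DDM. Project D₁…D_3 at 0.158, terminal growth 0.046, discount at r = 0.127.
D_1 = 6.2648
D_2 = 7.2546
D_3 = 8.4008
Terminal value at t=3: TV = D_4/(r−g) = 8.7873/(0.127−0.046) = 108.4850
P₀ = 6.2648/(1+0.127)^1 + 7.2546/(1+0.127)^2 + 8.4008/(1+0.127)^3 + 108.4850/(1+0.127)^3 = 92.9269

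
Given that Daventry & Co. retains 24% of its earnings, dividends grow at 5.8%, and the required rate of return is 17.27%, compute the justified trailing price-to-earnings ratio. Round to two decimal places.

7.01

Payout ratio b = 1 − 0.24 = 0.76.
Justified trailing P/E = b(1+g)/(r−g) = 0.76×(1+0.058)/(0.1727−0.058) = 7.0103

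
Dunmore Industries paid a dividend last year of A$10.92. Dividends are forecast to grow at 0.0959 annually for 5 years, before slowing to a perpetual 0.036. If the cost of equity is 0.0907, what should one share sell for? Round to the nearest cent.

A$267.18

Two-stage DDM. Project D₁…D_5 at 0.0959, terminal growth 0.036, discount at r = 0.0907.
D_1 = 11.9672
D_2 = 13.1149
D_3 = 14.3726
D_4 = 15.7509
D_5 = 17.2614
Terminal value at t=5: TV = D_6/(r−g) = 17.8829/(0.0907−0.036) = 326.9262
P₀ = 11.9672/(1+0.0907)^1 + 13.1149/(1+0.0907)^2 + 14.3726/(1+0.0907)^3 + 15.7509/(1+0.0907)^4 + 17.2614/(1+0.0907)^5 + 326.9262/(1+0.0907)^5 = 267.1845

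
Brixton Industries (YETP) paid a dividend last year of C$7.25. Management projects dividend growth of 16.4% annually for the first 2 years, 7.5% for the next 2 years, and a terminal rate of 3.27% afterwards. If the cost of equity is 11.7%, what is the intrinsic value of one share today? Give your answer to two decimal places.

C$119.63

Three-stage DDM. Project D₁…D_4; terminal Gordon value at t=4 with g = 0.0327; discount at r = 0.117.
D_1 = 8.4390
D_2 = 9.8230
D_3 = 10.5597
D_4 = 11.3517
TV_4 = 11.7229/(0.117−0.0327) = 139.0617
P₀ = Σ Dₜ/(1+r)ᵗ + TV_4/(1+r)^4 = 119.6264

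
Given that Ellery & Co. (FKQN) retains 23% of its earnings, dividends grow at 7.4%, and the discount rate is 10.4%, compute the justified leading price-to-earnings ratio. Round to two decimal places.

Payout ratio b = 1 − 0.23 = 0.77.
Justified leading P/E = b/(r−g) = 0.77/(0.104−0.074) = 25.6667

25.67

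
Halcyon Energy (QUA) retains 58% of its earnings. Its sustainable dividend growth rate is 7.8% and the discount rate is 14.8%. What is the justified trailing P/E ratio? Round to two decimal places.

6.47

Payout ratio b = 1 − 0.58 = 0.42.
Justified trailing P/E = b(1+g)/(r−g) = 0.42×(1+0.078)/(0.148−0.078) = 6.4680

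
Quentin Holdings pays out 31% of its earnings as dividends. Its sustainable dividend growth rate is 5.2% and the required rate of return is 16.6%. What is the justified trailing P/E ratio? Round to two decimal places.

Justified trailing P/E = b(1+g)/(r−g) = 0.31×(1+0.052)/(0.166−0.052) = 2.8607

2.86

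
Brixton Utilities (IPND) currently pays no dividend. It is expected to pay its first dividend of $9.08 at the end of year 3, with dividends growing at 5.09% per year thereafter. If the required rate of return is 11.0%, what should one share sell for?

$124.70

Deferred-dividend DDM. At t=2 the remaining stream is a growing perpetuity with first payment D_3 = 9.08.
V_2 = D_3/(r−g) = 9.08/(0.11−0.0509) = 153.6379
P₀ = V_2/(1+r)^2 = 153.6379/(1+0.11)^2 = 124.6960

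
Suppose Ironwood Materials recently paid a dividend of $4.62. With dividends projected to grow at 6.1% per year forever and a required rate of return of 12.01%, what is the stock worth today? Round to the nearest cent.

Gordon growth model: P₀ = D₁/(r − g). D₁ = 4.62 × (1 + 0.061) = 4.9018.
P₀ = 4.9018 / (0.1201 − 0.061) = 4.9018 / 0.0591 = 82.9411

$82.94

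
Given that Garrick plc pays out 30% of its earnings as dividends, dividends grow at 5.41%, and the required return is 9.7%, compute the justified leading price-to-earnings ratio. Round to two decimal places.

Justified leading P/E = b/(r−g) = 0.30/(0.097−0.0541) = 6.9930

6.99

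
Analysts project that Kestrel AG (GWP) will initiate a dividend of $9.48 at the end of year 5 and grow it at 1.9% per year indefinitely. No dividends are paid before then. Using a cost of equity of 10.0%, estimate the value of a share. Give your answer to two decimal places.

$79.94

Deferred-dividend DDM. At t=4 the remaining stream is a growing perpetuity with first payment D_5 = 9.48.
V_4 = D_5/(r−g) = 9.48/(0.1−0.019) = 117.0370
P₀ = V_4/(1+r)^4 = 117.0370/(1+0.1)^4 = 79.9379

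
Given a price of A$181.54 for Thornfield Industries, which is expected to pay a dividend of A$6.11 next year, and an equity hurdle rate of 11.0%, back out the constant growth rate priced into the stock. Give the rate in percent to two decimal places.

7.63%

From P₀ = D₁/(r − g), the implied growth is g = r − D₁/P₀.
g = 0.11 − 6.11/181.54 = 0.11 − 0.03366 = 0.07634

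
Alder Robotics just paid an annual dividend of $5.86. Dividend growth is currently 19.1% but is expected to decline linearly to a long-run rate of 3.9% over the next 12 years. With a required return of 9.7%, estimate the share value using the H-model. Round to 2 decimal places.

H-model: P₀ = D₀[(1+g_L) + H(g_S−g_L)]/(r−g_L), with H = 12/2 = 6.
P₀ = 5.86 × [(1+0.039) + 6×(0.191−0.039)] / (0.097−0.039)
   = 5.86 × 1.9510 / 0.058 = 197.1183

$197.12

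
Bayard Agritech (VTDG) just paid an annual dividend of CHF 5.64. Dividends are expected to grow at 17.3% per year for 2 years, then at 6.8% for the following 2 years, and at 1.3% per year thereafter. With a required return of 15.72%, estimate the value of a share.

CHF 56.47

Three-stage DDM. Project D₁…D_4; terminal Gordon value at t=4 with g = 0.013; discount at r = 0.1572.
D_1 = 6.6157
D_2 = 7.7602
D_3 = 8.2879
D_4 = 8.8515
TV_4 = 8.9666/(0.1572−0.013) = 62.1816
P₀ = Σ Dₜ/(1+r)ᵗ + TV_4/(1+r)^4 = 56.4725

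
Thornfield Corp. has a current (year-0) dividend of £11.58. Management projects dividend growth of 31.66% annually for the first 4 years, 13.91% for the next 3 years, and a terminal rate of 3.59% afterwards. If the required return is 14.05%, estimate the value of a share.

£331.65

Three-stage DDM. Project D₁…D_7; terminal Gordon value at t=7 with g = 0.0359; discount at r = 0.1405.
D_1 = 15.2462
D_2 = 20.0732
D_3 = 26.4284
D_4 = 34.7956
D_5 = 39.6356
D_6 = 45.1490
D_7 = 51.4292
TV_7 = 53.2755/(0.1405−0.0359) = 509.3258
P₀ = Σ Dₜ/(1+r)ᵗ + TV_7/(1+r)^7 = 331.6482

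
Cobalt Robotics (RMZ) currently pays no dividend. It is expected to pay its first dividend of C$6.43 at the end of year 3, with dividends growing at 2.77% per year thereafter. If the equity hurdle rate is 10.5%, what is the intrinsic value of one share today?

C$68.13

Deferred-dividend DDM. At t=2 the remaining stream is a growing perpetuity with first payment D_3 = 6.43.
V_2 = D_3/(r−g) = 6.43/(0.105−0.0277) = 83.1824
P₀ = V_2/(1+r)^2 = 83.1824/(1+0.105)^2 = 68.1251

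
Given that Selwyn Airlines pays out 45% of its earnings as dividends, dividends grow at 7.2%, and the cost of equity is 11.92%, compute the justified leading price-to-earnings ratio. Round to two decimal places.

9.53

Justified leading P/E = b/(r−g) = 0.45/(0.1192−0.072) = 9.5339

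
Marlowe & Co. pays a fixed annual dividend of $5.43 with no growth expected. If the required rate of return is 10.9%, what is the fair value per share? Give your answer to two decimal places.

Zero-growth DDM (perpetuity): P₀ = D/r = 5.43 / 0.109 = 49.8165

$49.82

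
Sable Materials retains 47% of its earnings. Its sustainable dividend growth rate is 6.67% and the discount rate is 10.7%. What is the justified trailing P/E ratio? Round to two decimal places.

14.03

Payout ratio b = 1 − 0.47 = 0.53.
Justified trailing P/E = b(1+g)/(r−g) = 0.53×(1+0.0667)/(0.107−0.0667) = 14.0286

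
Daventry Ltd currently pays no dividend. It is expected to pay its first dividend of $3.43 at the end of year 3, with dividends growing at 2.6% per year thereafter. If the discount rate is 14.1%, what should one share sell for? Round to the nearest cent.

Deferred-dividend DDM. At t=2 the remaining stream is a growing perpetuity with first payment D_3 = 3.43.
V_2 = D_3/(r−g) = 3.43/(0.141−0.026) = 29.8261
P₀ = V_2/(1+r)^2 = 29.8261/(1+0.141)^2 = 22.9100

$22.91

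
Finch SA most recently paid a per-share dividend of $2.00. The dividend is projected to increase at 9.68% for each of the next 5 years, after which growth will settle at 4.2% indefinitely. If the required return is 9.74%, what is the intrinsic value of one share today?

Two-stage DDM. Project D₁…D_5 at 0.0968, terminal growth 0.042, discount at r = 0.0974.
D_1 = 2.1936
D_2 = 2.4059
D_3 = 2.6388
D_4 = 2.8943
D_5 = 3.1744
Terminal value at t=5: TV = D_6/(r−g) = 3.3078/(0.0974−0.042) = 59.7070
P₀ = 2.1936/(1+0.0974)^1 + 2.4059/(1+0.0974)^2 + 2.6388/(1+0.0974)^3 + 2.8943/(1+0.0974)^4 + 3.1744/(1+0.0974)^5 + 59.7070/(1+0.0974)^5 = 47.4982

$47.50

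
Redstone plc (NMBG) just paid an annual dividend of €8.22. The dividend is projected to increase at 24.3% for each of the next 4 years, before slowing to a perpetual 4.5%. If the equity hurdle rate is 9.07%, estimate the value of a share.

Two-stage DDM. Project D₁…D_4 at 0.243, terminal growth 0.045, discount at r = 0.0907.
D_1 = 10.2175
D_2 = 12.7003
D_3 = 15.7865
D_4 = 19.6226
Terminal value at t=4: TV = D_5/(r−g) = 20.5056/(0.0907−0.045) = 448.7004
P₀ = 10.2175/(1+0.0907)^1 + 12.7003/(1+0.0907)^2 + 15.7865/(1+0.0907)^3 + 19.6226/(1+0.0907)^4 + 448.7004/(1+0.0907)^4 = 363.1312

€363.13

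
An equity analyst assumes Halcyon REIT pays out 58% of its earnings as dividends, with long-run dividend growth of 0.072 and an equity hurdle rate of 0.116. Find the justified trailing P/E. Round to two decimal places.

Justified trailing P/E = b(1+g)/(r−g) = 0.58×(1+0.072)/(0.116−0.072) = 14.1309

14.13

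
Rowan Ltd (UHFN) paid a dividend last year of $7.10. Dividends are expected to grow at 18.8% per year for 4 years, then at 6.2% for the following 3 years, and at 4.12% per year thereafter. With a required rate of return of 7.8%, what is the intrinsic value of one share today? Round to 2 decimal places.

Three-stage DDM. Project D₁…D_7; terminal Gordon value at t=7 with g = 0.0412; discount at r = 0.078.
D_1 = 8.4348
D_2 = 10.0205
D_3 = 11.9044
D_4 = 14.1424
D_5 = 15.0193
D_6 = 15.9505
D_7 = 16.9394
TV_7 = 17.6373/(0.078−0.0412) = 479.2741
P₀ = Σ Dₜ/(1+r)ᵗ + TV_7/(1+r)^7 = 350.2206

$350.22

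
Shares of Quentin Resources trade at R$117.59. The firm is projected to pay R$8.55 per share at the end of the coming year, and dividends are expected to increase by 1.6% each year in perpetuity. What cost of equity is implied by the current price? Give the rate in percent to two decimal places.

8.87%

Rearranging the constant-growth DDM: r = D₁/P₀ + g.
r = 8.5500 / 117.59 + 0.016 = 0.07271 + 0.016 = 0.08871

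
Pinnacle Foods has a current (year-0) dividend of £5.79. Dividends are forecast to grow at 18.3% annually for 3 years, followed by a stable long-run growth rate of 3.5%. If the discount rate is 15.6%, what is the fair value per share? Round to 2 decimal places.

£71.27

Two-stage DDM. Project D₁…D_3 at 0.183, terminal growth 0.035, discount at r = 0.156.
D_1 = 6.8496
D_2 = 8.1030
D_3 = 9.5859
Terminal value at t=3: TV = D_4/(r−g) = 9.9214/(0.156−0.035) = 81.9951
P₀ = 6.8496/(1+0.156)^1 + 8.1030/(1+0.156)^2 + 9.5859/(1+0.156)^3 + 81.9951/(1+0.156)^3 = 71.2721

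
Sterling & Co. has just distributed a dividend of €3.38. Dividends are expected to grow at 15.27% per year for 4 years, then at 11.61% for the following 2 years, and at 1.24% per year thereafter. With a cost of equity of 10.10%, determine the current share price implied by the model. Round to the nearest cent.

€71.16

Three-stage DDM. Project D₁…D_6; terminal Gordon value at t=6 with g = 0.0124; discount at r = 0.101.
D_1 = 3.8961
D_2 = 4.4911
D_3 = 5.1768
D_4 = 5.9674
D_5 = 6.6602
D_6 = 7.4334
TV_6 = 7.5256/(0.101−0.0124) = 84.9389
P₀ = Σ Dₜ/(1+r)ᵗ + TV_6/(1+r)^6 = 71.1584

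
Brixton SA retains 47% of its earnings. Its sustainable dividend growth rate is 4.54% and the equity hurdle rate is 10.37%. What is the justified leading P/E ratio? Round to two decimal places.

Payout ratio b = 1 − 0.47 = 0.53.
Justified leading P/E = b/(r−g) = 0.53/(0.1037−0.0454) = 9.0909

9.09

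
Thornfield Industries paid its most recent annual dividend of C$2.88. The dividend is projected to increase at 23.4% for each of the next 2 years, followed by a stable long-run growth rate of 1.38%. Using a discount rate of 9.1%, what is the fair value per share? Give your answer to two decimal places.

Two-stage DDM. Project D₁…D_2 at 0.234, terminal growth 0.0138, discount at r = 0.091.
D_1 = 3.5539
D_2 = 4.3855
Terminal value at t=2: TV = D_3/(r−g) = 4.4461/(0.091−0.0138) = 57.5914
P₀ = 3.5539/(1+0.091)^1 + 4.3855/(1+0.091)^2 + 57.5914/(1+0.091)^2 = 55.3267

C$55.33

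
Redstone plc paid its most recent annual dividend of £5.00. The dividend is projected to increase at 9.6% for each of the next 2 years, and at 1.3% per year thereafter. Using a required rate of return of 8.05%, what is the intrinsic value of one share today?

£87.42

Two-stage DDM. Project D₁…D_2 at 0.096, terminal growth 0.013, discount at r = 0.0805.
D_1 = 5.4800
D_2 = 6.0061
Terminal value at t=2: TV = D_3/(r−g) = 6.0842/(0.0805−0.013) = 90.1357
P₀ = 5.4800/(1+0.0805)^1 + 6.0061/(1+0.0805)^2 + 90.1357/(1+0.0805)^2 = 87.4215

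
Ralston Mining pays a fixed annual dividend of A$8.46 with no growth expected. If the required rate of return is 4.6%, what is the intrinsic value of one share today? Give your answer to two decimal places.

Zero-growth DDM (perpetuity): P₀ = D/r = 8.46 / 0.046 = 183.9130

A$183.91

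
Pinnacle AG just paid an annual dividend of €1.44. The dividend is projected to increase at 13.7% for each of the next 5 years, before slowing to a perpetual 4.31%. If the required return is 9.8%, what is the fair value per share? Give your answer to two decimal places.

€40.58

Two-stage DDM. Project D₁…D_5 at 0.137, terminal growth 0.0431, discount at r = 0.098.
D_1 = 1.6373
D_2 = 1.8616
D_3 = 2.1166
D_4 = 2.4066
D_5 = 2.7363
Terminal value at t=5: TV = D_6/(r−g) = 2.8542/(0.098−0.0431) = 51.9898
P₀ = 1.6373/(1+0.098)^1 + 1.8616/(1+0.098)^2 + 2.1166/(1+0.098)^3 + 2.4066/(1+0.098)^4 + 2.7363/(1+0.098)^5 + 51.9898/(1+0.098)^5 = 40.5812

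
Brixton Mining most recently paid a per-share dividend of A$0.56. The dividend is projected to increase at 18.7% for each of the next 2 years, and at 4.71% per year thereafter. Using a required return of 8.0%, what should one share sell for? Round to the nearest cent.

Two-stage DDM. Project D₁…D_2 at 0.187, terminal growth 0.0471, discount at r = 0.08.
D_1 = 0.6647
D_2 = 0.7890
Terminal value at t=2: TV = D_3/(r−g) = 0.8262/(0.08−0.0471) = 25.1120
P₀ = 0.6647/(1+0.08)^1 + 0.7890/(1+0.08)^2 + 25.1120/(1+0.08)^2 = 22.8215

A$22.82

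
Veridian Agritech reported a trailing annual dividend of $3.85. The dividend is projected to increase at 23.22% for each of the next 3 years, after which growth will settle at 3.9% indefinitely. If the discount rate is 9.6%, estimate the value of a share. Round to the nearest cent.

$114.39

Two-stage DDM. Project D₁…D_3 at 0.2322, terminal growth 0.039, discount at r = 0.096.
D_1 = 4.7440
D_2 = 5.8455
D_3 = 7.2028
Terminal value at t=3: TV = D_4/(r−g) = 7.4838/(0.096−0.039) = 131.2940
P₀ = 4.7440/(1+0.096)^1 + 5.8455/(1+0.096)^2 + 7.2028/(1+0.096)^3 + 131.2940/(1+0.096)^3 = 114.3930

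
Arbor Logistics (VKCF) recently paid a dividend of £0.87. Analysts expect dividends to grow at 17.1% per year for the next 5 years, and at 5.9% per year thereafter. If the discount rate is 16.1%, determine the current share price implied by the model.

£13.89

Two-stage DDM. Project D₁…D_5 at 0.171, terminal growth 0.059, discount at r = 0.161.
D_1 = 1.0188
D_2 = 1.1930
D_3 = 1.3970
D_4 = 1.6359
D_5 = 1.9156
Terminal value at t=5: TV = D_6/(r−g) = 2.0286/(0.161−0.059) = 19.8884
P₀ = 1.0188/(1+0.161)^1 + 1.1930/(1+0.161)^2 + 1.3970/(1+0.161)^3 + 1.6359/(1+0.161)^4 + 1.9156/(1+0.161)^5 + 19.8884/(1+0.161)^5 = 13.8921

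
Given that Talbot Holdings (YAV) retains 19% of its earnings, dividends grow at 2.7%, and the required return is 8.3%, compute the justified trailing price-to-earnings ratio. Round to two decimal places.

Payout ratio b = 1 − 0.19 = 0.81.
Justified trailing P/E = b(1+g)/(r−g) = 0.81×(1+0.027)/(0.083−0.027) = 14.8548

14.85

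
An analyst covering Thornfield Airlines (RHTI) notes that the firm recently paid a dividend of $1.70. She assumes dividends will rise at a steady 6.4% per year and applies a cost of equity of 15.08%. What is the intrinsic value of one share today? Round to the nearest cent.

$20.84

Gordon growth model: P₀ = D₁/(r − g). D₁ = 1.70 × (1 + 0.064) = 1.8088.
P₀ = 1.8088 / (0.1508 − 0.064) = 1.8088 / 0.0868 = 20.8387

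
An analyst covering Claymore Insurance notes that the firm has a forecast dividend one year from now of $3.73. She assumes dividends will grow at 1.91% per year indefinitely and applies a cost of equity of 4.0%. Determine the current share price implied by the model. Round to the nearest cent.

Gordon growth model: P₀ = D₁/(r − g), with D₁ = 3.73 given directly.
P₀ = 3.7300 / (0.04 − 0.0191) = 3.7300 / 0.0209 = 178.4689

$178.47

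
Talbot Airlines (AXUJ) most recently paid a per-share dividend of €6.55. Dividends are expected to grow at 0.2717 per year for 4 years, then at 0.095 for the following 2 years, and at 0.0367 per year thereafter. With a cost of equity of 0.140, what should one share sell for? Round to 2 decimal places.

€147.71

Three-stage DDM. Project D₁…D_6; terminal Gordon value at t=6 with g = 0.0367; discount at r = 0.14.
D_1 = 8.3296
D_2 = 10.5928
D_3 = 13.4709
D_4 = 17.1309
D_5 = 18.7583
D_6 = 20.5404
TV_6 = 21.2942/(0.14−0.0367) = 206.1394
P₀ = Σ Dₜ/(1+r)ᵗ + TV_6/(1+r)^6 = 147.7076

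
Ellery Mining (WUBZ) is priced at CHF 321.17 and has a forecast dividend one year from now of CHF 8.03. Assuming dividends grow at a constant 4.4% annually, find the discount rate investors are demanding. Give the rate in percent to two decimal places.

Rearranging the constant-growth DDM: r = D₁/P₀ + g.
r = 8.0300 / 321.17 + 0.044 = 0.02500 + 0.044 = 0.06900

6.90%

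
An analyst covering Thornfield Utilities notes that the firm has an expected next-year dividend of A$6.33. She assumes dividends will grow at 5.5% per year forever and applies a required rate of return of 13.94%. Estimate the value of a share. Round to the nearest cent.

A$75.00

Gordon growth model: P₀ = D₁/(r − g), with D₁ = 6.33 given directly.
P₀ = 6.3300 / (0.1394 − 0.055) = 6.3300 / 0.0844 = 75.0000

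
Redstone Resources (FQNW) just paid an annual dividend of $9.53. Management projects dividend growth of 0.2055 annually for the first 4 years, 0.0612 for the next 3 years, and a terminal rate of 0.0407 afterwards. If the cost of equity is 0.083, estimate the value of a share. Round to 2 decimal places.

Three-stage DDM. Project D₁…D_7; terminal Gordon value at t=7 with g = 0.0407; discount at r = 0.083.
D_1 = 11.4884
D_2 = 13.8493
D_3 = 16.6953
D_4 = 20.1262
D_5 = 21.3579
D_6 = 22.6650
D_7 = 24.0521
TV_7 = 25.0310/(0.083−0.0407) = 591.7506
P₀ = Σ Dₜ/(1+r)ᵗ + TV_7/(1+r)^7 = 430.9773

$430.98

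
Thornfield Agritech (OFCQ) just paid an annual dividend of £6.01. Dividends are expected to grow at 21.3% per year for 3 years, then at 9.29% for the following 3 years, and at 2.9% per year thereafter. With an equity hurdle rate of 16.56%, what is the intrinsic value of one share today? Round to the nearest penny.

Three-stage DDM. Project D₁…D_6; terminal Gordon value at t=6 with g = 0.029; discount at r = 0.1656.
D_1 = 7.2901
D_2 = 8.8429
D_3 = 10.7265
D_4 = 11.7230
D_5 = 12.8120
D_6 = 14.0023
TV_6 = 14.4083/(0.1656−0.029) = 105.4782
P₀ = Σ Dₜ/(1+r)ᵗ + TV_6/(1+r)^6 = 79.4854

£79.49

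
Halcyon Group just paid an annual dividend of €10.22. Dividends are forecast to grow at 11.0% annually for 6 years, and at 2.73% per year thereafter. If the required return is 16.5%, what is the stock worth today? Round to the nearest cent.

Two-stage DDM. Project D₁…D_6 at 0.11, terminal growth 0.0273, discount at r = 0.165.
D_1 = 11.3442
D_2 = 12.5921
D_3 = 13.9772
D_4 = 15.5147
D_5 = 17.2213
D_6 = 19.1156
Terminal value at t=6: TV = D_7/(r−g) = 19.6375/(0.165−0.0273) = 142.6107
P₀ = 11.3442/(1+0.165)^1 + 12.5921/(1+0.165)^2 + 13.9772/(1+0.165)^3 + 15.5147/(1+0.165)^4 + 17.2213/(1+0.165)^5 + 19.1156/(1+0.165)^6 + 142.6107/(1+0.165)^6 = 108.9906

€108.99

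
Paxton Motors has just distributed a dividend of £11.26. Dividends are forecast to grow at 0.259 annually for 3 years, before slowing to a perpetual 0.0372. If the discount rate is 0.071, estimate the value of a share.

£608.39

Two-stage DDM. Project D₁…D_3 at 0.259, terminal growth 0.0372, discount at r = 0.071.
D_1 = 14.1763
D_2 = 17.8480
D_3 = 22.4706
Terminal value at t=3: TV = D_4/(r−g) = 23.3066/(0.071−0.0372) = 689.5431
P₀ = 14.1763/(1+0.071)^1 + 17.8480/(1+0.071)^2 + 22.4706/(1+0.071)^3 + 689.5431/(1+0.071)^3 = 608.3853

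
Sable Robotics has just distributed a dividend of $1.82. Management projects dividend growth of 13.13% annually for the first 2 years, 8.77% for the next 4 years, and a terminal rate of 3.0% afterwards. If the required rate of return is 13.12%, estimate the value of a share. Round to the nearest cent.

Three-stage DDM. Project D₁…D_6; terminal Gordon value at t=6 with g = 0.03; discount at r = 0.1312.
D_1 = 2.0590
D_2 = 2.3293
D_3 = 2.5336
D_4 = 2.7558
D_5 = 2.9975
D_6 = 3.2603
TV_6 = 3.3582/(0.1312−0.03) = 33.1833
P₀ = Σ Dₜ/(1+r)ᵗ + TV_6/(1+r)^6 = 26.0856

$26.09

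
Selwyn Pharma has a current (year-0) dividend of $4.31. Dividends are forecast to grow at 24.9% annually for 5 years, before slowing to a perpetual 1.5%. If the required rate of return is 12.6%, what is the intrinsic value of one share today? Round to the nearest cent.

Two-stage DDM. Project D₁…D_5 at 0.249, terminal growth 0.015, discount at r = 0.126.
D_1 = 5.3832
D_2 = 6.7236
D_3 = 8.3978
D_4 = 10.4888
D_5 = 13.1005
Terminal value at t=5: TV = D_6/(r−g) = 13.2971/(0.126−0.015) = 119.7933
P₀ = 5.3832/(1+0.126)^1 + 6.7236/(1+0.126)^2 + 8.3978/(1+0.126)^3 + 10.4888/(1+0.126)^4 + 13.1005/(1+0.126)^5 + 119.7933/(1+0.126)^5 = 95.9108

$95.91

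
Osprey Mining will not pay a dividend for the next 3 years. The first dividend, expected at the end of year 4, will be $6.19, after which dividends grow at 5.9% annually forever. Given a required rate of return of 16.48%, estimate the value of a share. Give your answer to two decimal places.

Deferred-dividend DDM. At t=3 the remaining stream is a growing perpetuity with first payment D_4 = 6.19.
V_3 = D_4/(r−g) = 6.19/(0.1648−0.059) = 58.5066
P₀ = V_3/(1+r)^3 = 58.5066/(1+0.1648)^3 = 37.0212

$37.02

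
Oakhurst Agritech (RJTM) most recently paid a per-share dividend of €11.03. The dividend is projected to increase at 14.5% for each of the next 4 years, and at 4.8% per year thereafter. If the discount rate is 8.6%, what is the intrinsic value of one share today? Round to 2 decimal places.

Two-stage DDM. Project D₁…D_4 at 0.145, terminal growth 0.048, discount at r = 0.086.
D_1 = 12.6293
D_2 = 14.4606
D_3 = 16.5574
D_4 = 18.9582
Terminal value at t=4: TV = D_5/(r−g) = 19.8682/(0.086−0.048) = 522.8476
P₀ = 12.6293/(1+0.086)^1 + 14.4606/(1+0.086)^2 + 16.5574/(1+0.086)^3 + 18.9582/(1+0.086)^4 + 522.8476/(1+0.086)^4 = 426.3326

€426.33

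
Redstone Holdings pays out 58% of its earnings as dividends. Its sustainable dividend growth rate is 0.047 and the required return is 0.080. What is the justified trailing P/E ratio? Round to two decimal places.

18.40

Justified trailing P/E = b(1+g)/(r−g) = 0.58×(1+0.047)/(0.08−0.047) = 18.4018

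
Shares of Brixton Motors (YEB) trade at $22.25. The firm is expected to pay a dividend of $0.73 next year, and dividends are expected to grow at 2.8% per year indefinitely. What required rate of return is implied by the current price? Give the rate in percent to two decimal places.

6.08%

Rearranging the constant-growth DDM: r = D₁/P₀ + g.
r = 0.7300 / 22.25 + 0.028 = 0.03281 + 0.028 = 0.06081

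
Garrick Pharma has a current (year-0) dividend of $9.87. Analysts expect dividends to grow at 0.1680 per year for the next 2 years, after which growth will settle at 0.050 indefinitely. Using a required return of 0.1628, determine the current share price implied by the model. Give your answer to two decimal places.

Two-stage DDM. Project D₁…D_2 at 0.168, terminal growth 0.05, discount at r = 0.1628.
D_1 = 11.5282
D_2 = 13.4649
Terminal value at t=2: TV = D_3/(r−g) = 14.1381/(0.1628−0.05) = 125.3381
P₀ = 11.5282/(1+0.1628)^1 + 13.4649/(1+0.1628)^2 + 125.3381/(1+0.1628)^2 = 112.5712

$112.57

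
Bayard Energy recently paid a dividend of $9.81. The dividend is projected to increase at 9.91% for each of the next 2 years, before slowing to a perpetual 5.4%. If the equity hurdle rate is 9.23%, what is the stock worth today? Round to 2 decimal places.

$293.14

Two-stage DDM. Project D₁…D_2 at 0.0991, terminal growth 0.054, discount at r = 0.0923.
D_1 = 10.7822
D_2 = 11.8507
Terminal value at t=2: TV = D_3/(r−g) = 12.4906/(0.0923−0.054) = 326.1259
P₀ = 10.7822/(1+0.0923)^1 + 11.8507/(1+0.0923)^2 + 326.1259/(1+0.0923)^2 = 293.1425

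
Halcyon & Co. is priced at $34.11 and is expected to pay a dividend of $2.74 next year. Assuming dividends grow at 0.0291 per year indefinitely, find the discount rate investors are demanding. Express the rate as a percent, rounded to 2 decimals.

Rearranging the constant-growth DDM: r = D₁/P₀ + g.
r = 2.7400 / 34.11 + 0.0291 = 0.08033 + 0.0291 = 0.10943

10.94%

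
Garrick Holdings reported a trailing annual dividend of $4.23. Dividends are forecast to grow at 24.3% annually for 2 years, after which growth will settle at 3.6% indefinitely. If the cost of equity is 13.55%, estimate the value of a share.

$62.48

Two-stage DDM. Project D₁…D_2 at 0.243, terminal growth 0.036, discount at r = 0.1355.
D_1 = 5.2579
D_2 = 6.5356
Terminal value at t=2: TV = D_3/(r−g) = 6.7708/(0.1355−0.036) = 68.0486
P₀ = 5.2579/(1+0.1355)^1 + 6.5356/(1+0.1355)^2 + 68.0486/(1+0.1355)^2 = 62.4763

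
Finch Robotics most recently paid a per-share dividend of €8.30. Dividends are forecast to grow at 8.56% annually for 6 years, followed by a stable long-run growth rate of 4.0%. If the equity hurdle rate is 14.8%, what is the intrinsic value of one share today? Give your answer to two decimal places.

Two-stage DDM. Project D₁…D_6 at 0.0856, terminal growth 0.04, discount at r = 0.148.
D_1 = 9.0105
D_2 = 9.7818
D_3 = 10.6191
D_4 = 11.5281
D_5 = 12.5149
D_6 = 13.5862
Terminal value at t=6: TV = D_7/(r−g) = 14.1296/(0.148−0.04) = 130.8298
P₀ = 9.0105/(1+0.148)^1 + 9.7818/(1+0.148)^2 + 10.6191/(1+0.148)^3 + 11.5281/(1+0.148)^4 + 12.5149/(1+0.148)^5 + 13.5862/(1+0.148)^6 + 130.8298/(1+0.148)^6 = 98.2941

€98.29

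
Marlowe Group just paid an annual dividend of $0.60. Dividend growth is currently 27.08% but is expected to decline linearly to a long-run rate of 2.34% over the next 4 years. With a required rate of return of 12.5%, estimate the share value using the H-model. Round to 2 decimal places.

H-model: P₀ = D₀[(1+g_L) + H(g_S−g_L)]/(r−g_L), with H = 4/2 = 2.
P₀ = 0.60 × [(1+0.0234) + 2×(0.2708−0.0234)] / (0.125−0.0234)
   = 0.60 × 1.5182 / 0.1016 = 8.9657

$8.97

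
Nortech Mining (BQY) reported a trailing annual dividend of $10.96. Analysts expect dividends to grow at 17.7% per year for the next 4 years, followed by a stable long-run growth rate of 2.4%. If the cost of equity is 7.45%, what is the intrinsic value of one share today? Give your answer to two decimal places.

Two-stage DDM. Project D₁…D_4 at 0.177, terminal growth 0.024, discount at r = 0.0745.
D_1 = 12.8999
D_2 = 15.1832
D_3 = 17.8706
D_4 = 21.0337
Terminal value at t=4: TV = D_5/(r−g) = 21.5385/(0.0745−0.024) = 426.5058
P₀ = 12.8999/(1+0.0745)^1 + 15.1832/(1+0.0745)^2 + 17.8706/(1+0.0745)^3 + 21.0337/(1+0.0745)^4 + 426.5058/(1+0.0745)^4 = 375.3036

$375.30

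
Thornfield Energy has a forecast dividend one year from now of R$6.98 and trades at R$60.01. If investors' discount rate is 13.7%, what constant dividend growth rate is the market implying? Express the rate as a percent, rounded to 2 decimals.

2.07%

From P₀ = D₁/(r − g), the implied growth is g = r − D₁/P₀.
g = 0.137 − 6.98/60.01 = 0.137 − 0.11631 = 0.02069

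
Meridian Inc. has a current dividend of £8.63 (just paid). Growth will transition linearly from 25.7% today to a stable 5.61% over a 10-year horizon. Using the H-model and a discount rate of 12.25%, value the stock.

£267.82

H-model: P₀ = D₀[(1+g_L) + H(g_S−g_L)]/(r−g_L), with H = 10/2 = 5.
P₀ = 8.63 × [(1+0.0561) + 5×(0.257−0.0561)] / (0.1225−0.0561)
   = 8.63 × 2.0606 / 0.0664 = 267.8159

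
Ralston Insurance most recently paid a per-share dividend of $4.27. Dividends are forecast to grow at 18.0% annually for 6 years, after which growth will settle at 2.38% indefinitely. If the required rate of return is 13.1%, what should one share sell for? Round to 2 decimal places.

$82.40

Two-stage DDM. Project D₁…D_6 at 0.18, terminal growth 0.0238, discount at r = 0.131.
D_1 = 5.0386
D_2 = 5.9455
D_3 = 7.0157
D_4 = 8.2786
D_5 = 9.7687
D_6 = 11.5271
Terminal value at t=6: TV = D_7/(r−g) = 11.8014/(0.131−0.0238) = 110.0881
P₀ = 5.0386/(1+0.131)^1 + 5.9455/(1+0.131)^2 + 7.0157/(1+0.131)^3 + 8.2786/(1+0.131)^4 + 9.7687/(1+0.131)^5 + 11.5271/(1+0.131)^6 + 110.0881/(1+0.131)^6 = 82.3953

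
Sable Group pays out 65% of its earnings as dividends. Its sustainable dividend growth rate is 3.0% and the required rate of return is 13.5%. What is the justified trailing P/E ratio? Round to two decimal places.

6.38

Justified trailing P/E = b(1+g)/(r−g) = 0.65×(1+0.03)/(0.135−0.03) = 6.3762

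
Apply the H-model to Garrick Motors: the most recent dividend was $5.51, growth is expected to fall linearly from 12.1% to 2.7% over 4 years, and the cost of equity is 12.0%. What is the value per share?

H-model: P₀ = D₀[(1+g_L) + H(g_S−g_L)]/(r−g_L), with H = 4/2 = 2.
P₀ = 5.51 × [(1+0.027) + 2×(0.121−0.027)] / (0.12−0.027)
   = 5.51 × 1.2150 / 0.093 = 71.9855

$71.99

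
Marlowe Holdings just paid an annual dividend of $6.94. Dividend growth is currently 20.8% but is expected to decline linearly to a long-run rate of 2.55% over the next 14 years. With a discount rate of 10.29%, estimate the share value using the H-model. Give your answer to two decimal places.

H-model: P₀ = D₀[(1+g_L) + H(g_S−g_L)]/(r−g_L), with H = 14/2 = 7.
P₀ = 6.94 × [(1+0.0255) + 7×(0.208−0.0255)] / (0.1029−0.0255)
   = 6.94 × 2.3030 / 0.0774 = 206.4964

$206.50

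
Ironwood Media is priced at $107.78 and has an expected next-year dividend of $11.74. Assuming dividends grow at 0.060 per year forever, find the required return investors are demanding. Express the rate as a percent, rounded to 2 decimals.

Rearranging the constant-growth DDM: r = D₁/P₀ + g.
r = 11.7400 / 107.78 + 0.06 = 0.10893 + 0.06 = 0.16893

16.89%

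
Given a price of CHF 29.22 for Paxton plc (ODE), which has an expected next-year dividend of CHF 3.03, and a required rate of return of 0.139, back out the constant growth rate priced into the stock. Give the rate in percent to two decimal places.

From P₀ = D₁/(r − g), the implied growth is g = r − D₁/P₀.
g = 0.139 − 3.03/29.22 = 0.139 − 0.10370 = 0.03530

3.53%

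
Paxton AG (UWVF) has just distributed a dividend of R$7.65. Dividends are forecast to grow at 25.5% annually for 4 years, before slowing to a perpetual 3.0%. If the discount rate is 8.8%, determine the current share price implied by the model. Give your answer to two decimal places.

R$284.80

Two-stage DDM. Project D₁…D_4 at 0.255, terminal growth 0.03, discount at r = 0.088.
D_1 = 9.6007
D_2 = 12.0489
D_3 = 15.1214
D_4 = 18.9774
Terminal value at t=4: TV = D_5/(r−g) = 19.5467/(0.088−0.03) = 337.0122
P₀ = 9.6007/(1+0.088)^1 + 12.0489/(1+0.088)^2 + 15.1214/(1+0.088)^3 + 18.9774/(1+0.088)^4 + 337.0122/(1+0.088)^4 = 284.7954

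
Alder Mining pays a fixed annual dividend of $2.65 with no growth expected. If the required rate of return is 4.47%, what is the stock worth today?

Zero-growth DDM (perpetuity): P₀ = D/r = 2.65 / 0.0447 = 59.2841

$59.28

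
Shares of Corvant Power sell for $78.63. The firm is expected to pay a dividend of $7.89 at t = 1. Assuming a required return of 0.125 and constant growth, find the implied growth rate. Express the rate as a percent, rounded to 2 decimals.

From P₀ = D₁/(r − g), the implied growth is g = r − D₁/P₀.
g = 0.125 − 7.89/78.63 = 0.125 − 0.10034 = 0.02466

2.47%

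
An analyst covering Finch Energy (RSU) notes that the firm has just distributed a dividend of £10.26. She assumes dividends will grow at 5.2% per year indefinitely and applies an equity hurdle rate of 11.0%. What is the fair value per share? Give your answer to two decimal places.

£186.10

Gordon growth model: P₀ = D₁/(r − g). D₁ = 10.26 × (1 + 0.052) = 10.7935.
P₀ = 10.7935 / (0.11 − 0.052) = 10.7935 / 0.058 = 186.0952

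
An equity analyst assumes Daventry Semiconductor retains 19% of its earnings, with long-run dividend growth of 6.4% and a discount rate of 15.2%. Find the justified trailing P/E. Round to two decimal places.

Payout ratio b = 1 − 0.19 = 0.81.
Justified trailing P/E = b(1+g)/(r−g) = 0.81×(1+0.064)/(0.152−0.064) = 9.7936

9.79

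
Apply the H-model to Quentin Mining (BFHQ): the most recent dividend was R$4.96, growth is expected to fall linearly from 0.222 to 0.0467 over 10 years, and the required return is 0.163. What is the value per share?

H-model: P₀ = D₀[(1+g_L) + H(g_S−g_L)]/(r−g_L), with H = 10/2 = 5.
P₀ = 4.96 × [(1+0.0467) + 5×(0.222−0.0467)] / (0.163−0.0467)
   = 4.96 × 1.9232 / 0.1163 = 82.0213

R$82.02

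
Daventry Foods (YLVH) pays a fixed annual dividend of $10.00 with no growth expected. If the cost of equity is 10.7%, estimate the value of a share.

$93.46

Zero-growth DDM (perpetuity): P₀ = D/r = 10.00 / 0.107 = 93.4579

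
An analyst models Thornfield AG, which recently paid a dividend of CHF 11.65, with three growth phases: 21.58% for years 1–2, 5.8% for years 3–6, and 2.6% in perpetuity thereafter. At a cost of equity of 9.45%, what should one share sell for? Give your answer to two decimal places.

CHF 268.18

Three-stage DDM. Project D₁…D_6; terminal Gordon value at t=6 with g = 0.026; discount at r = 0.0945.
D_1 = 14.1641
D_2 = 17.2207
D_3 = 18.2195
D_4 = 19.2762
D_5 = 20.3942
D_6 = 21.5771
TV_6 = 22.1381/(0.0945−0.026) = 323.1839
P₀ = Σ Dₜ/(1+r)ᵗ + TV_6/(1+r)^6 = 268.1800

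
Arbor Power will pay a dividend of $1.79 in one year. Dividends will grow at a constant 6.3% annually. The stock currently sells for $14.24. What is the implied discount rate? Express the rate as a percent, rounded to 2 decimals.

Rearranging the constant-growth DDM: r = D₁/P₀ + g.
r = 1.7900 / 14.24 + 0.063 = 0.12570 + 0.063 = 0.18870

18.87%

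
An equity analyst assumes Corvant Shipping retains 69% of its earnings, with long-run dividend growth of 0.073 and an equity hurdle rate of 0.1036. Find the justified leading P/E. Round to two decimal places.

10.13

Payout ratio b = 1 − 0.69 = 0.31.
Justified leading P/E = b/(r−g) = 0.31/(0.1036−0.073) = 10.1307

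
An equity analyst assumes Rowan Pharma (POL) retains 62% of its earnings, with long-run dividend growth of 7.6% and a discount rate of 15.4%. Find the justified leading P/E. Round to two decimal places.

4.87

Payout ratio b = 1 − 0.62 = 0.38.
Justified leading P/E = b/(r−g) = 0.38/(0.154−0.076) = 4.8718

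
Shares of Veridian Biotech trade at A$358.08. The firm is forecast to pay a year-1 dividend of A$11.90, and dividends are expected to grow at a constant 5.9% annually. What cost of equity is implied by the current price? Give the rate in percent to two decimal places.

9.22%

Rearranging the constant-growth DDM: r = D₁/P₀ + g.
r = 11.9000 / 358.08 + 0.059 = 0.03323 + 0.059 = 0.09223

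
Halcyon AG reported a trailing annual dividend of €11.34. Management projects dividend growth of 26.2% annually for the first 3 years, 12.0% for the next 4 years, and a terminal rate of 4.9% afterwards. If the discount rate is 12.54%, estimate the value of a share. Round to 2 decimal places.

Three-stage DDM. Project D₁…D_7; terminal Gordon value at t=7 with g = 0.049; discount at r = 0.1254.
D_1 = 14.3111
D_2 = 18.0606
D_3 = 22.7925
D_4 = 25.5276
D_5 = 28.5909
D_6 = 32.0218
D_7 = 35.8644
TV_7 = 37.6217/(0.1254−0.049) = 492.4309
P₀ = Σ Dₜ/(1+r)ᵗ + TV_7/(1+r)^7 = 321.5426

€321.54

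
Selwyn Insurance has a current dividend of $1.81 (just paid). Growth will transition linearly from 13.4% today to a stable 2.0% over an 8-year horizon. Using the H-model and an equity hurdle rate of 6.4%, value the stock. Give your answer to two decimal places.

$60.72

H-model: P₀ = D₀[(1+g_L) + H(g_S−g_L)]/(r−g_L), with H = 8/2 = 4.
P₀ = 1.81 × [(1+0.02) + 4×(0.134−0.02)] / (0.064−0.02)
   = 1.81 × 1.4760 / 0.044 = 60.7173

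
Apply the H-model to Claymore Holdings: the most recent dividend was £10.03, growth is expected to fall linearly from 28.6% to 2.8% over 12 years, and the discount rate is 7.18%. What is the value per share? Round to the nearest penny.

H-model: P₀ = D₀[(1+g_L) + H(g_S−g_L)]/(r−g_L), with H = 12/2 = 6.
P₀ = 10.03 × [(1+0.028) + 6×(0.286−0.028)] / (0.0718−0.028)
   = 10.03 × 2.5760 / 0.0438 = 589.8922

£589.89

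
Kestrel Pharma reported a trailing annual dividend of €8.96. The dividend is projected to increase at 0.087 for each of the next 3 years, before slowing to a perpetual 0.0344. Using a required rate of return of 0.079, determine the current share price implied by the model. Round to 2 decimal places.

€239.74

Two-stage DDM. Project D₁…D_3 at 0.087, terminal growth 0.0344, discount at r = 0.079.
D_1 = 9.7395
D_2 = 10.5869
D_3 = 11.5079
Terminal value at t=3: TV = D_4/(r−g) = 11.9038/(0.079−0.0344) = 266.9011
P₀ = 9.7395/(1+0.079)^1 + 10.5869/(1+0.079)^2 + 11.5079/(1+0.079)^3 + 266.9011/(1+0.079)^3 = 239.7449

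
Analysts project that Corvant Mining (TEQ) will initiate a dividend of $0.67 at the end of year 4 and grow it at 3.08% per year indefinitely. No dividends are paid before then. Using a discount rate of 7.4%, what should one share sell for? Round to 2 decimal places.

$12.52

Deferred-dividend DDM. At t=3 the remaining stream is a growing perpetuity with first payment D_4 = 0.67.
V_3 = D_4/(r−g) = 0.67/(0.074−0.0308) = 15.5093
P₀ = V_3/(1+r)^3 = 15.5093/(1+0.074)^3 = 12.5192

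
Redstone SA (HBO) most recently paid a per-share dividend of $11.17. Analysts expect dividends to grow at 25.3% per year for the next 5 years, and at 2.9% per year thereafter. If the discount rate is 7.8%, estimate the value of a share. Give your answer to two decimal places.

Two-stage DDM. Project D₁…D_5 at 0.253, terminal growth 0.029, discount at r = 0.078.
D_1 = 13.9960
D_2 = 17.5370
D_3 = 21.9739
D_4 = 27.5332
D_5 = 34.4992
Terminal value at t=5: TV = D_6/(r−g) = 35.4996/(0.078−0.029) = 724.4824
P₀ = 13.9960/(1+0.078)^1 + 17.5370/(1+0.078)^2 + 21.9739/(1+0.078)^3 + 27.5332/(1+0.078)^4 + 34.4992/(1+0.078)^5 + 724.4824/(1+0.078)^5 = 587.3631

$587.36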